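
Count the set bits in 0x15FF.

11

0x15FF = 1010111111111
Count the 1s: 1 + 1 + 1 + 1 + 1 + 1 + 1 + 1 + 1 + 1 + 1 = 11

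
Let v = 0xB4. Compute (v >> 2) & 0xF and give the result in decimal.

v = 0010110100
Shift right by 2: 00101101
Mask low 4 bits: 1101 = 13

13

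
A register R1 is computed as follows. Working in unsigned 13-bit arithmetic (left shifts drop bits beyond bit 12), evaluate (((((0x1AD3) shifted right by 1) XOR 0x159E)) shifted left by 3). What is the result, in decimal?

1976

0x1AD3 = 1101011010011
→ shifted right by 1 → 0110101101001 = 3433
0x159E = 1010110011110
→ XOR → 1100011110111 = 6391
→ shifted left by 3 (mod 2^13) → 0011110111000 = 1976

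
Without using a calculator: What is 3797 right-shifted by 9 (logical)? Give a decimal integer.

3797 = 111011010101
shift right by 9 → 000000000111 = 7
(equivalently, floor(3797 / 512))

7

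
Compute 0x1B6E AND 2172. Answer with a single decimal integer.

2156

0x1B6E = 1101101101110
2172 = 0100001111100
AND → 0100001101100 = 2156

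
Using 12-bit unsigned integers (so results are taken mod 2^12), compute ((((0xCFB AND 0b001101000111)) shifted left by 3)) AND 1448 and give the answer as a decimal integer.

0xCFB = 110011111011
0b001101000111 = 001101000111
→ AND → 000001000011 = 67
→ shifted left by 3 (mod 2^12) → 001000011000 = 536
1448 = 010110101000
→ AND → 000000001000 = 8

8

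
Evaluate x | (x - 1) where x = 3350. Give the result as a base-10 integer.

3351

x = 110100010110 = 3350
x - 1 = 110100010101
OR    = 110100010111 = 3351
(x | (x - 1) sets all bits below the lowest set bit.)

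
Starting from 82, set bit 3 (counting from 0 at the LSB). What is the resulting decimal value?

x = 001010010
bit 3 is currently 0; set it via x | (1 << 3) = x | 8
→ 001011010 = 90

90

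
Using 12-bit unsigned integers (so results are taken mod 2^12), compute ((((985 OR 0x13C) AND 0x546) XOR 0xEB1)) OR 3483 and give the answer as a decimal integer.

985 = 001111011001
0x13C = 000100111100
→ OR → 001111111101 = 1021
0x546 = 010101000110
→ AND → 000101000100 = 324
0xEB1 = 111010110001
→ XOR → 111111110101 = 4085
3483 = 110110011011
→ OR → 111111111111 = 4095

4095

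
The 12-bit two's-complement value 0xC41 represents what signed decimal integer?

-959

pattern = 110001000001 (MSB is 1 ⇒ negative)
Invert: 001110111110, add 1 → 001110111111 = 959, so the value is -959.
(Equivalently: 3137 - 2^12 = 3137 - 4096 = -959.)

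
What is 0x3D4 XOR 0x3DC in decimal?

8

0x3D4 = 1111010100
0x3DC = 1111011100
XOR → 0000001000 = 8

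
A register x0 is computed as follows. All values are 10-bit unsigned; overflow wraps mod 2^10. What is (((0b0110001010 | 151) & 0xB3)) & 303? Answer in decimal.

3

0b0110001010 = 0110001010
151 = 0010010111
→ | → 0110011111 = 415
0xB3 = 0010110011
→ & → 0010010011 = 147
303 = 0100101111
→ & → 0000000011 = 3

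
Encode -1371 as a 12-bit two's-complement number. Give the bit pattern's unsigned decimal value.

1371 in 12 bits: 010101011011
Invert: 101010100100
Add 1:  101010100101 = 2725
(Check: 2^12 - 1371 = 4096 - 1371 = 2725.)

2725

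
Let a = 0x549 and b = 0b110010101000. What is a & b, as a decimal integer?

1032

0x549 = 010101001001
b = 110010101000
AND → 010000001000 = 1032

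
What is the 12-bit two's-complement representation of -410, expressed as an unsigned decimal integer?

410 in 12 bits: 000110011010
Invert: 111001100101
Add 1:  111001100110 = 3686
(Check: 2^12 - 410 = 4096 - 410 = 3686.)

3686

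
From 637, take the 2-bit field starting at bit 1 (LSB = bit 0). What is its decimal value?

2

v = 001001111101
Shift right by 1: 00100111110
Mask low 2 bits: 10 = 2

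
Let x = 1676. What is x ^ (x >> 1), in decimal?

x = 11010001100 = 1676
x>>1 = 01101000110
XOR  = 10111001010 = 1482
(x ^ (x >> 1) gives the standard binary-reflected Gray code of x.)

1482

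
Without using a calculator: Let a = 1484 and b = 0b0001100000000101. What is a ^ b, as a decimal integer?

7625

1484 = 0010111001100
b = 1100000000101
XOR → 1110111001001 = 7625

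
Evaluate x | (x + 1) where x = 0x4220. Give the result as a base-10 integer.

x = 100001000100000 = 16928
x + 1 = 100001000100001
OR    = 100001000100001 = 16929
(x | (x + 1) sets the lowest cleared bit.)

16929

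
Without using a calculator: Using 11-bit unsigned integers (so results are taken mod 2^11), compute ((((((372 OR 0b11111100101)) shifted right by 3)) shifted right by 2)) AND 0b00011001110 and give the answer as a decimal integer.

14

372 = 00101110100
0b11111100101 = 11111100101
→ OR → 11111110101 = 2037
→ shifted right by 3 → 00011111110 = 254
→ shifted right by 2 → 00000111111 = 63
0b00011001110 = 00011001110
→ AND → 00000001110 = 14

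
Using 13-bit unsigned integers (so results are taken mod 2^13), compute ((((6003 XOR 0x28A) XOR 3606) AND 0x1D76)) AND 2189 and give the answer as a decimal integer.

6003 = 1011101110011
0x28A = 0001010001010
→ XOR → 1010111111001 = 5625
3606 = 0111000010110
→ XOR → 1101111101111 = 7151
0x1D76 = 1110101110110
→ AND → 1100101100110 = 6502
2189 = 0100010001101
→ AND → 0100000000100 = 2052

2052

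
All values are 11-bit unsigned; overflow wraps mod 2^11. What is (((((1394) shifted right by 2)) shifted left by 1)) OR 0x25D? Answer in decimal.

765

1394 = 10101110010
→ shifted right by 2 → 00101011100 = 348
→ shifted left by 1 (mod 2^11) → 01010111000 = 696
0x25D = 01001011101
→ OR → 01011111101 = 765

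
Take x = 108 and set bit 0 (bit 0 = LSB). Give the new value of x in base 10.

109

x = 01101100
bit 0 is currently 0; set it via x | (1 << 0) = x | 1
→ 01101101 = 109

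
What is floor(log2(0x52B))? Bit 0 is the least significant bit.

10

0x52B = 10100101011
The topmost 1 is at position 10 (since 2^10 = 1024 ≤ 1323 < 2048).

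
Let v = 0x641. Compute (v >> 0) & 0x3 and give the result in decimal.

1

v = 011001000001
Shift right by 0: 011001000001
Mask low 2 bits: 01 = 1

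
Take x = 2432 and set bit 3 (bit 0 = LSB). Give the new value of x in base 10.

2440

x = 100110000000
bit 3 is currently 0; set it via x | (1 << 3) = x | 8
→ 100110001000 = 2440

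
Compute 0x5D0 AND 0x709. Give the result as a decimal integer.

1280

0x5D0 = 10111010000
0x709 = 11100001001
AND → 10100000000 = 1280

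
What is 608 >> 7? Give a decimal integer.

4

608 = 1001100000
shift right by 7 → 0000000100 = 4
(equivalently, floor(608 / 128))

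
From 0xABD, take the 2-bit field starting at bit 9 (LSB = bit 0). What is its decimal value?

1

v = 101010111101
Shift right by 9: 101
Mask low 2 bits: 01 = 1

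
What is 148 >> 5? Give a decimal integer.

148 = 10010100
shift right by 5 → 00000100 = 4
(equivalently, floor(148 / 32))

4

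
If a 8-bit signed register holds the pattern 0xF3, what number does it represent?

pattern = 11110011 (MSB is 1 ⇒ negative)
Invert: 00001100, add 1 → 00001101 = 13, so the value is -13.
(Equivalently: 243 - 2^8 = 243 - 256 = -13.)

-13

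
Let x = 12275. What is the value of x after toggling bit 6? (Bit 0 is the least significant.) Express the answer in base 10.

12211

x = 010111111110011
bit 6 is currently 1; toggle it via x ^ (1 << 6) = x ^ 64
→ 010111110110011 = 12211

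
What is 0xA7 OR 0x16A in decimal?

0xA7 = 010100111
0x16A = 101101010
 OR → 111101111 = 495

495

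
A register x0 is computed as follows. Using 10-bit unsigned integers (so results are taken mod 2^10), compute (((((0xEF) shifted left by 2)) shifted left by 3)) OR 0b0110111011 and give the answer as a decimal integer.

507

0xEF = 0011101111
→ shifted left by 2 (mod 2^10) → 1110111100 = 956
→ shifted left by 3 (mod 2^10) → 0111100000 = 480
0b0110111011 = 0110111011
→ OR → 0111111011 = 507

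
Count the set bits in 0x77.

0x77 = 1110111
Count the 1s: 1 + 1 + 1 + 1 + 1 + 1 = 6

6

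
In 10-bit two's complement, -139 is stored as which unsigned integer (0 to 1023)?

139 in 10 bits: 0010001011
Invert: 1101110100
Add 1:  1101110101 = 885
(Check: 2^10 - 139 = 1024 - 139 = 885.)

885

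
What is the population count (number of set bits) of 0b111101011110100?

10

n = 111101011110100
Count the 1s: 1 + 1 + 1 + 1 + 1 + 1 + 1 + 1 + 1 + 1 = 10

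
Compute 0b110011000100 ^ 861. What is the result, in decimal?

a = 110011000100
861 = 001101011101
XOR → 111110011001 = 3993

3993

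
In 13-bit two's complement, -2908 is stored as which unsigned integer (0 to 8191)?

5284

2908 in 13 bits: 0101101011100
Invert: 1010010100011
Add 1:  1010010100100 = 5284
(Check: 2^13 - 2908 = 8192 - 2908 = 5284.)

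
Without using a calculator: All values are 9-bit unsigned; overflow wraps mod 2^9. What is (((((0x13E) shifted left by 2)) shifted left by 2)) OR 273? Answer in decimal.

0x13E = 100111110
→ shifted left by 2 (mod 2^9) → 011111000 = 248
→ shifted left by 2 (mod 2^9) → 111100000 = 480
273 = 100010001
→ OR → 111110001 = 497

497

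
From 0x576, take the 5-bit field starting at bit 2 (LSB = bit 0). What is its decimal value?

v = 10101110110
Shift right by 2: 101011101
Mask low 5 bits: 11101 = 29

29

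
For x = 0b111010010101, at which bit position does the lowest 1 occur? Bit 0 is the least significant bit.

0

0b111010010101 = 111010010101
Trailing zeros: 0, so the lowest set bit is bit 0 (value 1).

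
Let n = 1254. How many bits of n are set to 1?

1254 = 10011100110
Count the 1s: 1 + 1 + 1 + 1 + 1 + 1 = 6

6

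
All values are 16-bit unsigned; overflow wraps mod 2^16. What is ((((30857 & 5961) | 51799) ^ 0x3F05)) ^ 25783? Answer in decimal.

33261

30857 = 0111100010001001
5961 = 0001011101001001
→ & → 0001000000001001 = 4105
51799 = 1100101001010111
→ | → 1101101001011111 = 55903
0x3F05 = 0011111100000101
→ ^ → 1110010101011010 = 58714
25783 = 0110010010110111
→ ^ → 1000000111101101 = 33261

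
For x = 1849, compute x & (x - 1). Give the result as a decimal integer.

1848

x = 11100111001 = 1849
x - 1 = 11100111000
AND   = 11100111000 = 1848
(x & (x - 1) clears the lowest set bit of x.)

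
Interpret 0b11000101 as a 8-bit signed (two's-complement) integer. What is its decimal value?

-59

pattern = 11000101 (MSB is 1 ⇒ negative)
Invert: 00111010, add 1 → 00111011 = 59, so the value is -59.
(Equivalently: 197 - 2^8 = 197 - 256 = -59.)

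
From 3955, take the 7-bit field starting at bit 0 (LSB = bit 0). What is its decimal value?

115

v = 111101110011
Shift right by 0: 111101110011
Mask low 7 bits: 1110011 = 115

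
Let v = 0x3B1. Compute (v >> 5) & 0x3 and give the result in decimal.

1

v = 1110110001
Shift right by 5: 11101
Mask low 2 bits: 01 = 1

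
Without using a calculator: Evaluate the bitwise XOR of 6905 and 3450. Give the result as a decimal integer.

6019

6905 = 1101011111001
3450 = 0110101111010
XOR → 1011110000011 = 6019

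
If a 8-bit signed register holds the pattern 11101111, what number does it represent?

-17

pattern = 11101111 (MSB is 1 ⇒ negative)
Invert: 00010000, add 1 → 00010001 = 17, so the value is -17.
(Equivalently: 239 - 2^8 = 239 - 256 = -17.)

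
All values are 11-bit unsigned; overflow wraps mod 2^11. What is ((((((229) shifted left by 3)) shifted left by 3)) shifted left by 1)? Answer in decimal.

640

229 = 00011100101
→ shifted left by 3 (mod 2^11) → 11100101000 = 1832
→ shifted left by 3 (mod 2^11) → 00101000000 = 320
→ shifted left by 1 (mod 2^11) → 01010000000 = 640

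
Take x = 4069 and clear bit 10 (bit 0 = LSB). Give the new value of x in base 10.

x = 111111100101
bit 10 is currently 1; clear it via x & ~(1 << 10) = x & ~1024
→ 101111100101 = 3045

3045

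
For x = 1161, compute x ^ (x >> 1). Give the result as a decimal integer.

x = 10010001001 = 1161
x>>1 = 01001000100
XOR  = 11011001101 = 1741
(x ^ (x >> 1) gives the standard binary-reflected Gray code of x.)

1741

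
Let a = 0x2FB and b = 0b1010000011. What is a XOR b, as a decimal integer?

0x2FB = 1011111011
b = 1010000011
XOR → 0001111000 = 120

120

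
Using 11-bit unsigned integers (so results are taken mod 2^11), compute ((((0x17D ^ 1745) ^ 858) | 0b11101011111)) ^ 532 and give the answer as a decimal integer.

0x17D = 00101111101
1745 = 11011010001
→ ^ → 11110101100 = 1964
858 = 01101011010
→ ^ → 10011110110 = 1270
0b11101011111 = 11101011111
→ | → 11111111111 = 2047
532 = 01000010100
→ ^ → 10111101011 = 1515

1515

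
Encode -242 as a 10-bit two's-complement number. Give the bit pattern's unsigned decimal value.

242 in 10 bits: 0011110010
Invert: 1100001101
Add 1:  1100001110 = 782
(Check: 2^10 - 242 = 1024 - 242 = 782.)

782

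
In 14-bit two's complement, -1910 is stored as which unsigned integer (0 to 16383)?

14474

1910 in 14 bits: 00011101110110
Invert: 11100010001001
Add 1:  11100010001010 = 14474
(Check: 2^14 - 1910 = 16384 - 1910 = 14474.)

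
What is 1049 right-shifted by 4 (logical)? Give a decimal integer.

65

1049 = 10000011001
shift right by 4 → 00001000001 = 65
(equivalently, floor(1049 / 16))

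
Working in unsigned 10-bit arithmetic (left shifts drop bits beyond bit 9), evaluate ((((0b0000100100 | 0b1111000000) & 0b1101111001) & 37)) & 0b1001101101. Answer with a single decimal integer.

0b0000100100 = 0000100100
0b1111000000 = 1111000000
→ | → 1111100100 = 996
0b1101111001 = 1101111001
→ & → 1101100000 = 864
37 = 0000100101
→ & → 0000100000 = 32
0b1001101101 = 1001101101
→ & → 0000100000 = 32

32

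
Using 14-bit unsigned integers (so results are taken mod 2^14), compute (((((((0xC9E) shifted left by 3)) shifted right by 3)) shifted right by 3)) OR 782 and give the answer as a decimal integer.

0xC9E = 00110010011110
→ shifted left by 3 (mod 2^14) → 10010011110000 = 9456
→ shifted right by 3 → 00010010011110 = 1182
→ shifted right by 3 → 00000010010011 = 147
782 = 00001100001110
→ OR → 00001110011111 = 927

927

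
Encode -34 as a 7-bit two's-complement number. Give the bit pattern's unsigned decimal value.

94

34 in 7 bits: 0100010
Invert: 1011101
Add 1:  1011110 = 94
(Check: 2^7 - 34 = 128 - 34 = 94.)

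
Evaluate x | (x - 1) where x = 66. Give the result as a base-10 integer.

x = 1000010 = 66
x - 1 = 1000001
OR    = 1000011 = 67
(x | (x - 1) sets all bits below the lowest set bit.)

67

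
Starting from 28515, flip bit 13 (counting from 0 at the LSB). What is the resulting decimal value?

20323

x = 110111101100011
bit 13 is currently 1; toggle it via x ^ (1 << 13) = x ^ 8192
→ 100111101100011 = 20323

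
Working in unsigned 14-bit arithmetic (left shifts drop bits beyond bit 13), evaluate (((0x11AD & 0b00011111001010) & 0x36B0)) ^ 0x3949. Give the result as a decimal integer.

0x11AD = 01000110101101
0b00011111001010 = 00011111001010
→ & → 00000110001000 = 392
0x36B0 = 11011010110000
→ & → 00000010000000 = 128
0x3949 = 11100101001001
→ ^ → 11100111001001 = 14793

14793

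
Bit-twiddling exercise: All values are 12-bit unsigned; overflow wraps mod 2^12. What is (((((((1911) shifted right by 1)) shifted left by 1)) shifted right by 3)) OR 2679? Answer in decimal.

2815

1911 = 011101110111
→ shifted right by 1 → 001110111011 = 955
→ shifted left by 1 (mod 2^12) → 011101110110 = 1910
→ shifted right by 3 → 000011101110 = 238
2679 = 101001110111
→ OR → 101011111111 = 2815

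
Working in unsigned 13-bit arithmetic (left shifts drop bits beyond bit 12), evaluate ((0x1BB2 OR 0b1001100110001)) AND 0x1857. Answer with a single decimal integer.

0x1BB2 = 1101110110010
0b1001100110001 = 1001100110001
→ OR → 1101110110011 = 7091
0x1857 = 1100001010111
→ AND → 1100000010011 = 6163

6163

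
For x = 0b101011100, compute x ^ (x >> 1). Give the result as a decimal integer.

498

x = 101011100 = 348
x>>1 = 010101110
XOR  = 111110010 = 498
(x ^ (x >> 1) gives the standard binary-reflected Gray code of x.)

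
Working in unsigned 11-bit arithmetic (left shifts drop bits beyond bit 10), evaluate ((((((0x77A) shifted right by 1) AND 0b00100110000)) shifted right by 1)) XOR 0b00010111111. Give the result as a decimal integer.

0x77A = 11101111010
→ shifted right by 1 → 01110111101 = 957
0b00100110000 = 00100110000
→ AND → 00100110000 = 304
→ shifted right by 1 → 00010011000 = 152
0b00010111111 = 00010111111
→ XOR → 00000100111 = 39

39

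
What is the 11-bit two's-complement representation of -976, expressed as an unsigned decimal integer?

1072

976 in 11 bits: 01111010000
Invert: 10000101111
Add 1:  10000110000 = 1072
(Check: 2^11 - 976 = 2048 - 976 = 1072.)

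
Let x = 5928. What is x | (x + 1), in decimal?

x = 1011100101000 = 5928
x + 1 = 1011100101001
OR    = 1011100101001 = 5929
(x | (x + 1) sets the lowest cleared bit.)

5929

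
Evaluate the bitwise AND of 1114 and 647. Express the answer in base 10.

2

1114 = 10001011010
647 = 01010000111
AND → 00000000010 = 2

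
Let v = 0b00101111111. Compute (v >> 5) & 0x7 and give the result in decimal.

3

v = 00101111111
Shift right by 5: 001011
Mask low 3 bits: 011 = 3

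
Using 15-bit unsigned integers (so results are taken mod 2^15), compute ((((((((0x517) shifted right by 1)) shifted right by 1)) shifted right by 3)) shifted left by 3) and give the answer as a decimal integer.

0x517 = 000010100010111
→ shifted right by 1 → 000001010001011 = 651
→ shifted right by 1 → 000000101000101 = 325
→ shifted right by 3 → 000000000101000 = 40
→ shifted left by 3 (mod 2^15) → 000000101000000 = 320

320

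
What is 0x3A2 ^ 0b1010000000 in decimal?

290

0x3A2 = 1110100010
b = 1010000000
XOR → 0100100010 = 290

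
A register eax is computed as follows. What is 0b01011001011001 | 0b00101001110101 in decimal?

7805

a = 1011001011001
b = 0101001110101
 OR → 1111001111101 = 7805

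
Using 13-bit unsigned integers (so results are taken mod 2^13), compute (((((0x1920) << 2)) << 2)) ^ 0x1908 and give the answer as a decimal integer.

0x1920 = 1100100100000
→ << 2 (mod 2^13) → 0010010000000 = 1152
→ << 2 (mod 2^13) → 1001000000000 = 4608
0x1908 = 1100100001000
→ ^ → 0101100001000 = 2824

2824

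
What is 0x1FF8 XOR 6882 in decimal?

0x1FF8 = 1111111111000
6882 = 1101011100010
XOR → 0010100011010 = 1306

1306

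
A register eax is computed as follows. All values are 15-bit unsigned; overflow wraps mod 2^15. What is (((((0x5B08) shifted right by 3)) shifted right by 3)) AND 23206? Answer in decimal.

0x5B08 = 101101100001000
→ shifted right by 3 → 000101101100001 = 2913
→ shifted right by 3 → 000000101101100 = 364
23206 = 101101010100110
→ AND → 000000000100100 = 36

36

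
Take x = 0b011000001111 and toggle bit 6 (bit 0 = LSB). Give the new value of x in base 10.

1615

x = 011000001111
bit 6 is currently 0; toggle it via x ^ (1 << 6) = x ^ 64
→ 011001001111 = 1615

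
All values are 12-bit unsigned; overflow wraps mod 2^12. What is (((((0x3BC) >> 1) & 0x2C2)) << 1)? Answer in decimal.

388

0x3BC = 001110111100
→ >> 1 → 000111011110 = 478
0x2C2 = 001011000010
→ & → 000011000010 = 194
→ << 1 (mod 2^12) → 000110000100 = 388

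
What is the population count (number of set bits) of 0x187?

0x187 = 110000111
Count the 1s: 1 + 1 + 1 + 1 + 1 = 5

5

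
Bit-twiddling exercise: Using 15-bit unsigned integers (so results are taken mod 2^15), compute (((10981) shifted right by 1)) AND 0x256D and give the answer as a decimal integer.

1376

10981 = 010101011100101
→ shifted right by 1 → 001010101110010 = 5490
0x256D = 010010101101101
→ AND → 000010101100000 = 1376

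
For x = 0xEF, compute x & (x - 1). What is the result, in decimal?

238

x = 11101111 = 239
x - 1 = 11101110
AND   = 11101110 = 238
(x & (x - 1) clears the lowest set bit of x.)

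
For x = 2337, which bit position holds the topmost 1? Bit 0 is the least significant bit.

11

2337 = 100100100001
The topmost 1 is at position 11 (since 2^11 = 2048 ≤ 2337 < 4096).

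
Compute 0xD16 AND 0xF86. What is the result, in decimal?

3334

0xD16 = 110100010110
0xF86 = 111110000110
AND → 110100000110 = 3334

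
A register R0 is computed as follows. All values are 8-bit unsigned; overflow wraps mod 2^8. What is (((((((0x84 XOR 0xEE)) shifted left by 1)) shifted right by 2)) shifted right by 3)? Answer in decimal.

6

0x84 = 10000100
0xEE = 11101110
→ XOR → 01101010 = 106
→ shifted left by 1 (mod 2^8) → 11010100 = 212
→ shifted right by 2 → 00110101 = 53
→ shifted right by 3 → 00000110 = 6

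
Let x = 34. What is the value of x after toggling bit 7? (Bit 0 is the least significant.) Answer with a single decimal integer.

162

x = 00100010
bit 7 is currently 0; toggle it via x ^ (1 << 7) = x ^ 128
→ 10100010 = 162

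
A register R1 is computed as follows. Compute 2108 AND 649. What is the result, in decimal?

2108 = 100000111100
649 = 001010001001
AND → 000000001000 = 8

8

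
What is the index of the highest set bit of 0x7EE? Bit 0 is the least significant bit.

10

0x7EE = 11111101110
The topmost 1 is at position 10 (since 2^10 = 1024 ≤ 2030 < 2048).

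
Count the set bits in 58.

4

58 = 111010
Count the 1s: 1 + 1 + 1 + 1 = 4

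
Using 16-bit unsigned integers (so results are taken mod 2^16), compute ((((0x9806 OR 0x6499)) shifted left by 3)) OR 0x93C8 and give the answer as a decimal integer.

63480

0x9806 = 1001100000000110
0x6499 = 0110010010011001
→ OR → 1111110010011111 = 64671
→ shifted left by 3 (mod 2^16) → 1110010011111000 = 58616
0x93C8 = 1001001111001000
→ OR → 1111011111111000 = 63480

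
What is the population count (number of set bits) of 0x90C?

4

0x90C = 100100001100
Count the 1s: 1 + 1 + 1 + 1 = 4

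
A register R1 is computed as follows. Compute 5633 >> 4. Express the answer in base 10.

352

5633 = 1011000000001
shift right by 4 → 0000101100000 = 352
(equivalently, floor(5633 / 16))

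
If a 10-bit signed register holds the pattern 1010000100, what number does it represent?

-380

pattern = 1010000100 (MSB is 1 ⇒ negative)
Invert: 0101111011, add 1 → 0101111100 = 380, so the value is -380.
(Equivalently: 644 - 2^10 = 644 - 1024 = -380.)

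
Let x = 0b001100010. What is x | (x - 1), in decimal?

x = 1100010 = 98
x - 1 = 1100001
OR    = 1100011 = 99
(x | (x - 1) sets all bits below the lowest set bit.)

99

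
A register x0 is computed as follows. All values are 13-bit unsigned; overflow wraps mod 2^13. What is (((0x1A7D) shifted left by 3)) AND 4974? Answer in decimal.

0x1A7D = 1101001111101
→ shifted left by 3 (mod 2^13) → 1001111101000 = 5096
4974 = 1001101101110
→ AND → 1001101101000 = 4968

4968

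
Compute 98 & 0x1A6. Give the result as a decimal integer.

34

98 = 001100010
0x1A6 = 110100110
AND → 000100010 = 34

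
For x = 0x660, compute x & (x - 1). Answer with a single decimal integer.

1600

x = 11001100000 = 1632
x - 1 = 11001011111
AND   = 11001000000 = 1600
(x & (x - 1) clears the lowest set bit of x.)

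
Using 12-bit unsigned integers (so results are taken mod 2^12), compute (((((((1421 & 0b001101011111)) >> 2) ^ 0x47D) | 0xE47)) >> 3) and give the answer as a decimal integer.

463

1421 = 010110001101
0b001101011111 = 001101011111
→ & → 000100001101 = 269
→ >> 2 → 000001000011 = 67
0x47D = 010001111101
→ ^ → 010000111110 = 1086
0xE47 = 111001000111
→ | → 111001111111 = 3711
→ >> 3 → 000111001111 = 463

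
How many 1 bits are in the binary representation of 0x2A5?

5

0x2A5 = 1010100101
Count the 1s: 1 + 1 + 1 + 1 + 1 = 5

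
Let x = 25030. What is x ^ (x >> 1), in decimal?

20773

x = 110000111000110 = 25030
x>>1 = 011000011100011
XOR  = 101000100100101 = 20773
(x ^ (x >> 1) gives the standard binary-reflected Gray code of x.)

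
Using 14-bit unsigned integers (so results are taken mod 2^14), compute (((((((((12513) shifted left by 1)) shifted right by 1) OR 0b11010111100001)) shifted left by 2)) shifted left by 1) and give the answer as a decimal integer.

12040

12513 = 11000011100001
→ shifted left by 1 (mod 2^14) → 10000111000010 = 8642
→ shifted right by 1 → 01000011100001 = 4321
0b11010111100001 = 11010111100001
→ OR → 11010111100001 = 13793
→ shifted left by 2 (mod 2^14) → 01011110000100 = 6020
→ shifted left by 1 (mod 2^14) → 10111100001000 = 12040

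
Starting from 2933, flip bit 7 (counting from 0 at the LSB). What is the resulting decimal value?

x = 101101110101
bit 7 is currently 0; toggle it via x ^ (1 << 7) = x ^ 128
→ 101111110101 = 3061

3061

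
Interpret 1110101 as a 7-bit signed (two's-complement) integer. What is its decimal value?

pattern = 1110101 (MSB is 1 ⇒ negative)
Invert: 0001010, add 1 → 0001011 = 11, so the value is -11.
(Equivalently: 117 - 2^7 = 117 - 128 = -11.)

-11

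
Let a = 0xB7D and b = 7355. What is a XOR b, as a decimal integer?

6086

0xB7D = 0101101111101
7355 = 1110010111011
XOR → 1011111000110 = 6086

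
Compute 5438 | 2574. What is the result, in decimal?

7998

5438 = 1010100111110
2574 = 0101000001110
 OR → 1111100111110 = 7998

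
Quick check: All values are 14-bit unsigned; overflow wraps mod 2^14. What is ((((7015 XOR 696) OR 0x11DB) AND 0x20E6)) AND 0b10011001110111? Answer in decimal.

70

7015 = 01101101100111
696 = 00001010111000
→ XOR → 01100111011111 = 6623
0x11DB = 01000111011011
→ OR → 01100111011111 = 6623
0x20E6 = 10000011100110
→ AND → 00000011000110 = 198
0b10011001110111 = 10011001110111
→ AND → 00000001000110 = 70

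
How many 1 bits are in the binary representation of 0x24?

0x24 = 100100
Count the 1s: 1 + 1 = 2

2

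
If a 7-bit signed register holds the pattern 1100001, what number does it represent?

-31

pattern = 1100001 (MSB is 1 ⇒ negative)
Invert: 0011110, add 1 → 0011111 = 31, so the value is -31.
(Equivalently: 97 - 2^7 = 97 - 128 = -31.)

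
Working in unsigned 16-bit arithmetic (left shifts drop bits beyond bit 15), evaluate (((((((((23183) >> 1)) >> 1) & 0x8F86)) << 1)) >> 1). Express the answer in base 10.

1666

23183 = 0101101010001111
→ >> 1 → 0010110101000111 = 11591
→ >> 1 → 0001011010100011 = 5795
0x8F86 = 1000111110000110
→ & → 0000011010000010 = 1666
→ << 1 (mod 2^16) → 0000110100000100 = 3332
→ >> 1 → 0000011010000010 = 1666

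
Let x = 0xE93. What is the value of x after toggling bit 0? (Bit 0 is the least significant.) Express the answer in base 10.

3730

x = 111010010011
bit 0 is currently 1; toggle it via x ^ (1 << 0) = x ^ 1
→ 111010010010 = 3730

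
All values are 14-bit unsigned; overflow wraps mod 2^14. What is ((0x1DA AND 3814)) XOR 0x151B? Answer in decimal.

5593

0x1DA = 00000111011010
3814 = 00111011100110
→ AND → 00000011000010 = 194
0x151B = 01010100011011
→ XOR → 01010111011001 = 5593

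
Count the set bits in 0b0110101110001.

n = 110101110001
Count the 1s: 1 + 1 + 1 + 1 + 1 + 1 + 1 = 7

7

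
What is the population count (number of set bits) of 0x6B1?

0x6B1 = 11010110001
Count the 1s: 1 + 1 + 1 + 1 + 1 + 1 = 6

6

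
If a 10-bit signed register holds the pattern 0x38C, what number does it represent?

pattern = 1110001100 (MSB is 1 ⇒ negative)
Invert: 0001110011, add 1 → 0001110100 = 116, so the value is -116.
(Equivalently: 908 - 2^10 = 908 - 1024 = -116.)

-116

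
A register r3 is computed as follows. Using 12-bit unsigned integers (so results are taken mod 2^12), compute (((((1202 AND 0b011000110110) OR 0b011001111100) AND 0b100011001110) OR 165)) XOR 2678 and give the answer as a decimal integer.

2713

1202 = 010010110010
0b011000110110 = 011000110110
→ AND → 010000110010 = 1074
0b011001111100 = 011001111100
→ OR → 011001111110 = 1662
0b100011001110 = 100011001110
→ AND → 000001001110 = 78
165 = 000010100101
→ OR → 000011101111 = 239
2678 = 101001110110
→ XOR → 101010011001 = 2713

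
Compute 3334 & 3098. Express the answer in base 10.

3334 = 110100000110
3098 = 110000011010
AND → 110000000010 = 3074

3074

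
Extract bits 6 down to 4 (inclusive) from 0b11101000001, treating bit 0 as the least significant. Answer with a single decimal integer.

4

v = 11101000001
Shift right by 4: 1110100
Mask low 3 bits: 100 = 4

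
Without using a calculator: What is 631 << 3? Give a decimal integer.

631 = 0001001110111
shift left by 3 → 1001110111000 = 5048
(equivalently, 631 × 2^3 = 631 × 8)

5048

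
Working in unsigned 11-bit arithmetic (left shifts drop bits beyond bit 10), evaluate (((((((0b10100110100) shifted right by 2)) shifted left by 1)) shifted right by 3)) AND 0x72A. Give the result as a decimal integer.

0b10100110100 = 10100110100
→ shifted right by 2 → 00101001101 = 333
→ shifted left by 1 (mod 2^11) → 01010011010 = 666
→ shifted right by 3 → 00001010011 = 83
0x72A = 11100101010
→ AND → 00000000010 = 2

2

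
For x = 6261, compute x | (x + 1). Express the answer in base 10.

x = 1100001110101 = 6261
x + 1 = 1100001110110
OR    = 1100001110111 = 6263
(x | (x + 1) sets the lowest cleared bit.)

6263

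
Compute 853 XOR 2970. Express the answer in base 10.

2255

853 = 001101010101
2970 = 101110011010
XOR → 100011001111 = 2255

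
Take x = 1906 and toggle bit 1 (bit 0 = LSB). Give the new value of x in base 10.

1904

x = 00011101110010
bit 1 is currently 1; toggle it via x ^ (1 << 1) = x ^ 2
→ 00011101110000 = 1904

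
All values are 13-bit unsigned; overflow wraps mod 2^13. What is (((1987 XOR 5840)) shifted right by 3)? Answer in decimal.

546

1987 = 0011111000011
5840 = 1011011010000
→ XOR → 1000100010011 = 4371
→ shifted right by 3 → 0001000100010 = 546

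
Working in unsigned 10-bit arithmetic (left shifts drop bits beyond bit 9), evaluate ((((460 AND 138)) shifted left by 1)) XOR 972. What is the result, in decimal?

460 = 0111001100
138 = 0010001010
→ AND → 0010001000 = 136
→ shifted left by 1 (mod 2^10) → 0100010000 = 272
972 = 1111001100
→ XOR → 1011011100 = 732

732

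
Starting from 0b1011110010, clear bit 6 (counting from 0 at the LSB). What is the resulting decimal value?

690

x = 1011110010
bit 6 is currently 1; clear it via x & ~(1 << 6) = x & ~64
→ 1010110010 = 690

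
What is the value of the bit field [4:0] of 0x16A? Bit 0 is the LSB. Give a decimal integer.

10

v = 0101101010
Shift right by 0: 0101101010
Mask low 5 bits: 01010 = 10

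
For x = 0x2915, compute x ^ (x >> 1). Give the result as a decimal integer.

x = 10100100010101 = 10517
x>>1 = 01010010001010
XOR  = 11110110011111 = 15775
(x ^ (x >> 1) gives the standard binary-reflected Gray code of x.)

15775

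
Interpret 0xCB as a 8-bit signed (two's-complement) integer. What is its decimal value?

pattern = 11001011 (MSB is 1 ⇒ negative)
Invert: 00110100, add 1 → 00110101 = 53, so the value is -53.
(Equivalently: 203 - 2^8 = 203 - 256 = -53.)

-53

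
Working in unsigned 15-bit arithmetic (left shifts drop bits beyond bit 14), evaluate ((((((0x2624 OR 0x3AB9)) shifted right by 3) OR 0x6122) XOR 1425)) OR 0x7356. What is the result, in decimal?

0x2624 = 010011000100100
0x3AB9 = 011101010111001
→ OR → 011111010111101 = 16061
→ shifted right by 3 → 000011111010111 = 2007
0x6122 = 110000100100010
→ OR → 110011111110111 = 26615
1425 = 000010110010001
→ XOR → 110001001100110 = 25190
0x7356 = 111001101010110
→ OR → 111001101110110 = 29558

29558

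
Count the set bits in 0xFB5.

0xFB5 = 111110110101
Count the 1s: 1 + 1 + 1 + 1 + 1 + 1 + 1 + 1 + 1 = 9

9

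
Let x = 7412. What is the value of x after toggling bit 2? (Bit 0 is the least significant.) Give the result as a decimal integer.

7408

x = 01110011110100
bit 2 is currently 1; toggle it via x ^ (1 << 2) = x ^ 4
→ 01110011110000 = 7408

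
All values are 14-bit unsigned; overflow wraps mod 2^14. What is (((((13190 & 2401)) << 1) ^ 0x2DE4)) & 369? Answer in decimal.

352

13190 = 11001110000110
2401 = 00100101100001
→ & → 00000100000000 = 256
→ << 1 (mod 2^14) → 00001000000000 = 512
0x2DE4 = 10110111100100
→ ^ → 10111111100100 = 12260
369 = 00000101110001
→ & → 00000101100000 = 352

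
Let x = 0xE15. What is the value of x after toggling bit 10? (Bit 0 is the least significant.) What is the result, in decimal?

2581

x = 111000010101
bit 10 is currently 1; toggle it via x ^ (1 << 10) = x ^ 1024
→ 101000010101 = 2581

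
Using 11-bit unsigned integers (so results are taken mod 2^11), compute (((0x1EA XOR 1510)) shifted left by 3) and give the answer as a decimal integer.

96

0x1EA = 00111101010
1510 = 10111100110
→ XOR → 10000001100 = 1036
→ shifted left by 3 (mod 2^11) → 00001100000 = 96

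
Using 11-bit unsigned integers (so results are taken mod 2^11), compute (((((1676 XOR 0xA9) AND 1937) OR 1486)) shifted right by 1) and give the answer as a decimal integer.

1676 = 11010001100
0xA9 = 00010101001
→ XOR → 11000100101 = 1573
1937 = 11110010001
→ AND → 11000000001 = 1537
1486 = 10111001110
→ OR → 11111001111 = 1999
→ shifted right by 1 → 01111100111 = 999

999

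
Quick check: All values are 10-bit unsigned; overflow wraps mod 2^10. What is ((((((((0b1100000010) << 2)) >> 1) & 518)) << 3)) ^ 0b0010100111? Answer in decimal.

0b1100000010 = 1100000010
→ << 2 (mod 2^10) → 0000001000 = 8
→ >> 1 → 0000000100 = 4
518 = 1000000110
→ & → 0000000100 = 4
→ << 3 (mod 2^10) → 0000100000 = 32
0b0010100111 = 0010100111
→ ^ → 0010000111 = 135

135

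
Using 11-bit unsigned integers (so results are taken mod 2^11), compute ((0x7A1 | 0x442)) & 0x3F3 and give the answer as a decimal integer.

995

0x7A1 = 11110100001
0x442 = 10001000010
→ | → 11111100011 = 2019
0x3F3 = 01111110011
→ & → 01111100011 = 995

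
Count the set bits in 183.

6

183 = 10110111
Count the 1s: 1 + 1 + 1 + 1 + 1 + 1 = 6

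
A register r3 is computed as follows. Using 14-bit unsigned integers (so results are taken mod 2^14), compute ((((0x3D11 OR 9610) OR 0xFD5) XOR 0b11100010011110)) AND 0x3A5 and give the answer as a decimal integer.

769

0x3D11 = 11110100010001
9610 = 10010110001010
→ OR → 11110110011011 = 15771
0xFD5 = 00111111010101
→ OR → 11111111011111 = 16351
0b11100010011110 = 11100010011110
→ XOR → 00011101000001 = 1857
0x3A5 = 00001110100101
→ AND → 00001100000001 = 769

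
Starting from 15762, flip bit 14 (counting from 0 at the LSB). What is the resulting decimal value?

x = 0011110110010010
bit 14 is currently 0; toggle it via x ^ (1 << 14) = x ^ 16384
→ 0111110110010010 = 32146

32146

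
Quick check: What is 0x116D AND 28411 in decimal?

105

0x116D = 001000101101101
28411 = 110111011111011
AND → 000000001101001 = 105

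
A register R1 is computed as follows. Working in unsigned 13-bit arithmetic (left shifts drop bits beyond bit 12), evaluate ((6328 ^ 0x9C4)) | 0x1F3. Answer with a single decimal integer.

4607

6328 = 1100010111000
0x9C4 = 0100111000100
→ ^ → 1000101111100 = 4476
0x1F3 = 0000111110011
→ | → 1000111111111 = 4607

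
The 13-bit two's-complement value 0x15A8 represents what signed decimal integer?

pattern = 1010110101000 (MSB is 1 ⇒ negative)
Invert: 0101001010111, add 1 → 0101001011000 = 2648, so the value is -2648.
(Equivalently: 5544 - 2^13 = 5544 - 8192 = -2648.)

-2648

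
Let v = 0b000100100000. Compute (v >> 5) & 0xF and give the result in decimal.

v = 000100100000
Shift right by 5: 0001001
Mask low 4 bits: 1001 = 9

9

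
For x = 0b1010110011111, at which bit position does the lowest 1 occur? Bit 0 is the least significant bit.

0

0b1010110011111 = 1010110011111
Trailing zeros: 0, so the lowest set bit is bit 0 (value 1).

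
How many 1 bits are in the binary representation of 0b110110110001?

7

n = 110110110001
Count the 1s: 1 + 1 + 1 + 1 + 1 + 1 + 1 = 7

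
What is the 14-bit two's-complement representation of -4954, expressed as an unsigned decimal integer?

11430

4954 in 14 bits: 01001101011010
Invert: 10110010100101
Add 1:  10110010100110 = 11430
(Check: 2^14 - 4954 = 16384 - 4954 = 11430.)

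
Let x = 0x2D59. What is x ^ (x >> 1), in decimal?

x = 10110101011001 = 11609
x>>1 = 01011010101100
XOR  = 11101111110101 = 15349
(x ^ (x >> 1) gives the standard binary-reflected Gray code of x.)

15349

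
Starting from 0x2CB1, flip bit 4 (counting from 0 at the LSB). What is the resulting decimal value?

x = 10110010110001
bit 4 is currently 1; toggle it via x ^ (1 << 4) = x ^ 16
→ 10110010100001 = 11425

11425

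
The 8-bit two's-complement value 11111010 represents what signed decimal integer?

-6

pattern = 11111010 (MSB is 1 ⇒ negative)
Invert: 00000101, add 1 → 00000110 = 6, so the value is -6.
(Equivalently: 250 - 2^8 = 250 - 256 = -6.)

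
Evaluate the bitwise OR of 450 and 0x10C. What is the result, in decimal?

462

450 = 111000010
0x10C = 100001100
 OR → 111001110 = 462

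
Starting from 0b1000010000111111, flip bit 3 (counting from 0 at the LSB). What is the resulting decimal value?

x = 1000010000111111
bit 3 is currently 1; toggle it via x ^ (1 << 3) = x ^ 8
→ 1000010000110111 = 33847

33847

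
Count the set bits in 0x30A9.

6

0x30A9 = 11000010101001
Count the 1s: 1 + 1 + 1 + 1 + 1 + 1 = 6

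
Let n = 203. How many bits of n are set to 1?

5

203 = 11001011
Count the 1s: 1 + 1 + 1 + 1 + 1 = 5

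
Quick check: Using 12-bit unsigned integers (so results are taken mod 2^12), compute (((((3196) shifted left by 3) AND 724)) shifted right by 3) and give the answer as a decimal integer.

88

3196 = 110001111100
→ shifted left by 3 (mod 2^12) → 001111100000 = 992
724 = 001011010100
→ AND → 001011000000 = 704
→ shifted right by 3 → 000001011000 = 88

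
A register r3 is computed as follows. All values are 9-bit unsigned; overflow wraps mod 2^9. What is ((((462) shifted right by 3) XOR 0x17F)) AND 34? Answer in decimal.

2

462 = 111001110
→ shifted right by 3 → 000111001 = 57
0x17F = 101111111
→ XOR → 101000110 = 326
34 = 000100010
→ AND → 000000010 = 2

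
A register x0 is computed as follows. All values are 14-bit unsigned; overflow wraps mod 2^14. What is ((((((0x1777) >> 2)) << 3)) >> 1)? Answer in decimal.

6004

0x1777 = 01011101110111
→ >> 2 → 00010111011101 = 1501
→ << 3 (mod 2^14) → 10111011101000 = 12008
→ >> 1 → 01011101110100 = 6004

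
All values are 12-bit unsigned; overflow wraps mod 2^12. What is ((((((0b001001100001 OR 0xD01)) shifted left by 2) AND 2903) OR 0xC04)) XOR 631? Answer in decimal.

3955

0b001001100001 = 001001100001
0xD01 = 110100000001
→ OR → 111101100001 = 3937
→ shifted left by 2 (mod 2^12) → 110110000100 = 3460
2903 = 101101010111
→ AND → 100100000100 = 2308
0xC04 = 110000000100
→ OR → 110100000100 = 3332
631 = 001001110111
→ XOR → 111101110011 = 3955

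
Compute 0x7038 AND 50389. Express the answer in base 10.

0x7038 = 0111000000111000
50389 = 1100010011010101
AND → 0100000000010000 = 16400

16400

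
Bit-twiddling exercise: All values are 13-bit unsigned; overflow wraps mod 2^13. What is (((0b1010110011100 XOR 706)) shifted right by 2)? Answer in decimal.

0b1010110011100 = 1010110011100
706 = 0001011000010
→ XOR → 1011101011110 = 5982
→ shifted right by 2 → 0010111010111 = 1495

1495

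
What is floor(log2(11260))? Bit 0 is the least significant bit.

11260 = 10101111111100
The topmost 1 is at position 13 (since 2^13 = 8192 ≤ 11260 < 16384).

13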